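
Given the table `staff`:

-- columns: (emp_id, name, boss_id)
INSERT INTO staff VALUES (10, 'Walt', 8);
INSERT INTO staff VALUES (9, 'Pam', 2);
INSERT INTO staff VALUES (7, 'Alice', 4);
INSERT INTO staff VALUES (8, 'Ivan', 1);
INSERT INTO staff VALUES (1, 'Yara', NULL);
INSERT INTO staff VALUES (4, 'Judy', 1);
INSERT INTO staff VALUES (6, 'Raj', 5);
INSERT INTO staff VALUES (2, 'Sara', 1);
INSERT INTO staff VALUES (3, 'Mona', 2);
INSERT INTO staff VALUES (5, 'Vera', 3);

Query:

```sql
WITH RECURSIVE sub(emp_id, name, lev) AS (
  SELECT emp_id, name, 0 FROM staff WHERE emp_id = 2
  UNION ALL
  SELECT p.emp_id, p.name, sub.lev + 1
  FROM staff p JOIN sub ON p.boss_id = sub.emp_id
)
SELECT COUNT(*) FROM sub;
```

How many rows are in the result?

Base: emp_id=2 (Sara) at lev 0.
Iteration 1: rows with boss_id in {2} -> Mona (id 3, lev 1), Pam (id 9, lev 1).
Iteration 2: rows with boss_id in {3,9} -> Vera (id 5, lev 2).
Iteration 3: rows with boss_id in {5} -> Raj (id 6, lev 3).
Iteration 4: no rows with boss_id in {6}; recursion stops.
Total rows emitted: 5.

5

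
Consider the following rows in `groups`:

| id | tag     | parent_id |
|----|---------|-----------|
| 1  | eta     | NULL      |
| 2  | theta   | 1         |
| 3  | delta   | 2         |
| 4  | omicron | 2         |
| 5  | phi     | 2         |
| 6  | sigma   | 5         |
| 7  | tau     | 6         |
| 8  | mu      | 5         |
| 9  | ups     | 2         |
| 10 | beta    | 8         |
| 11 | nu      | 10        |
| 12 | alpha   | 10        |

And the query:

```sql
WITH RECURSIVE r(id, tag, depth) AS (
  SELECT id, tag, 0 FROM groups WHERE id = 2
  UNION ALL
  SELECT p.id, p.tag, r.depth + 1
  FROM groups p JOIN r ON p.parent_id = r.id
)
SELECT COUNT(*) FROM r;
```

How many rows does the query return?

11

Base: id=2 (theta) at depth 0.
Iteration 1: rows with parent_id in {2} -> delta (id 3, depth 1), omicron (id 4, depth 1), phi (id 5, depth 1), ups (id 9, depth 1).
Iteration 2: rows with parent_id in {3,4,5,9} -> sigma (id 6, depth 2), mu (id 8, depth 2).
Iteration 3: rows with parent_id in {6,8} -> tau (id 7, depth 3), beta (id 10, depth 3).
Iteration 4: rows with parent_id in {7,10} -> nu (id 11, depth 4), alpha (id 12, depth 4).
Iteration 5: no rows with parent_id in {11,12}; recursion stops.
Total rows emitted: 11.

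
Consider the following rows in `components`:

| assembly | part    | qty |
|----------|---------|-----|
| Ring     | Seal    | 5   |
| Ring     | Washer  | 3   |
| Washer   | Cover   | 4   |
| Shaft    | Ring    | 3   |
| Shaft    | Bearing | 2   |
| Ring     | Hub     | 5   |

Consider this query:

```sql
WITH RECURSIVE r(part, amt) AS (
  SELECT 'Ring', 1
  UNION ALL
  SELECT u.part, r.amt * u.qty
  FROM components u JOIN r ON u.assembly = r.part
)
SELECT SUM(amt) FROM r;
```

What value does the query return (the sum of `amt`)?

26

Base: (Ring, amt=1).
Iteration 1: components of {Ring} -> Hub = 1*5 = 5, Seal = 1*5 = 5, Washer = 1*3 = 3.
Iteration 2: components of {Hub,Seal,Washer} -> Cover = 3*4 = 12.
Iteration 3: no further components; recursion stops.
SUM(amt) = 1 + 5 + 3 + 5 + 12 = 26.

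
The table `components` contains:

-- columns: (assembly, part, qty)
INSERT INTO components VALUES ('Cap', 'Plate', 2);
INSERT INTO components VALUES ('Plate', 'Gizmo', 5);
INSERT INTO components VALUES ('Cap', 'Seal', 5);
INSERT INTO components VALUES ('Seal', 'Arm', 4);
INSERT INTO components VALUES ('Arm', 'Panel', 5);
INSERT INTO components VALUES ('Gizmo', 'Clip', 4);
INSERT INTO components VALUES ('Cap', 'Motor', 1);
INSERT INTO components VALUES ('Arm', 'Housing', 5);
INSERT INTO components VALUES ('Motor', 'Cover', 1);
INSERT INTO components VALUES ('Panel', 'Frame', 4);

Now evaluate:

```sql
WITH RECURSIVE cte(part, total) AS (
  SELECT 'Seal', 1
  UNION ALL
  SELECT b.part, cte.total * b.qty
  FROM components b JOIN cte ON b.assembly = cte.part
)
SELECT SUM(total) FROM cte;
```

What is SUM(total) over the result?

Base: (Seal, total=1).
Iteration 1: components of {Seal} -> Arm = 1*4 = 4.
Iteration 2: components of {Arm} -> Housing = 4*5 = 20, Panel = 4*5 = 20.
Iteration 3: components of {Housing,Panel} -> Frame = 20*4 = 80.
Iteration 4: no further components; recursion stops.
SUM(total) = 1 + 4 + 20 + 20 + 80 = 125.

125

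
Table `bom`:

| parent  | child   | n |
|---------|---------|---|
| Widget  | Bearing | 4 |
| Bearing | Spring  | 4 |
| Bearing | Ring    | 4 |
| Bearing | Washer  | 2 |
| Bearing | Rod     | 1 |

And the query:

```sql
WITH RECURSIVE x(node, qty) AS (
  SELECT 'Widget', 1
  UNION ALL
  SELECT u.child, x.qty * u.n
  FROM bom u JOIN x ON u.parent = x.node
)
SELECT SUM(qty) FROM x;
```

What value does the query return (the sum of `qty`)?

Base: (Widget, qty=1).
Iteration 1: components of {Widget} -> Bearing = 1*4 = 4.
Iteration 2: components of {Bearing} -> Ring = 4*4 = 16, Rod = 4*1 = 4, Spring = 4*4 = 16, Washer = 4*2 = 8.
Iteration 3: no further components; recursion stops.
SUM(qty) = 1 + 4 + 8 + 16 + 4 + 16 = 49.

49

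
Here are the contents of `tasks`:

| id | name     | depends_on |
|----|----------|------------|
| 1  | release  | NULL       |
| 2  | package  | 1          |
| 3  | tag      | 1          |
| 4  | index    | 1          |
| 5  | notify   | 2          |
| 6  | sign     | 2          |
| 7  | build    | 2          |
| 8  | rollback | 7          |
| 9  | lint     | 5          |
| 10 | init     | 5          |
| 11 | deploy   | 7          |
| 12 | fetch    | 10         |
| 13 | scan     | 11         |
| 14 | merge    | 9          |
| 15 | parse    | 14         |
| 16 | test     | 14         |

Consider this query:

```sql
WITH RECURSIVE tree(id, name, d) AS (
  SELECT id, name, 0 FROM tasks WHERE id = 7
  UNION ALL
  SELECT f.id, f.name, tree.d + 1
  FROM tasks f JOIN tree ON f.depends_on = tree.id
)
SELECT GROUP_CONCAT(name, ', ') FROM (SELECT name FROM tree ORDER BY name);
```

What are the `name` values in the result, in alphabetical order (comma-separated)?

build, deploy, rollback, scan

Base: id=7 (build) at d 0.
Iteration 1: rows with depends_on in {7} -> rollback (id 8, d 1), deploy (id 11, d 1).
Iteration 2: rows with depends_on in {8,11} -> scan (id 13, d 2).
Iteration 3: no rows with depends_on in {13}; recursion stops.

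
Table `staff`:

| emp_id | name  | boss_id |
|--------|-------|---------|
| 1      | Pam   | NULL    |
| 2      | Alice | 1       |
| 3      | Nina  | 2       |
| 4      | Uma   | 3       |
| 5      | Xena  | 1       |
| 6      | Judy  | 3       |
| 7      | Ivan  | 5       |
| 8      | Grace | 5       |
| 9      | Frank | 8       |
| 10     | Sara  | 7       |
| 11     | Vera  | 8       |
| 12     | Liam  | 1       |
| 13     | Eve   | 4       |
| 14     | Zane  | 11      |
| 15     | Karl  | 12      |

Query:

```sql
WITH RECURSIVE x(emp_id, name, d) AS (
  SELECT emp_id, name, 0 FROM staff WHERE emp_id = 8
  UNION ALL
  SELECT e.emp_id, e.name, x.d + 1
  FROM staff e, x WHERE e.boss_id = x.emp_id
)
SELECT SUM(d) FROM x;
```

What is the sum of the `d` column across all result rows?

Base: emp_id=8 (Grace) at d 0.
Iteration 1: rows with boss_id in {8} -> Frank (id 9, d 1), Vera (id 11, d 1).
Iteration 2: rows with boss_id in {9,11} -> Zane (id 14, d 2).
Iteration 3: no rows with boss_id in {14}; recursion stops.
SUM(d) = 0 + 1 + 1 + 2 = 4.

4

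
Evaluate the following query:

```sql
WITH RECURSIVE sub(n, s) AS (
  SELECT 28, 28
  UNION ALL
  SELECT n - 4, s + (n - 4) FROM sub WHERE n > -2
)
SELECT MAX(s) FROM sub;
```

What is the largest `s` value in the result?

Base: n=28, s=28.
Iteration 1: 28 > -2 holds -> n = 28 - 4 = 24, s = 28 + 24 = 52.
Iteration 2: 24 > -2 holds -> n = 24 - 4 = 20, s = 52 + 20 = 72.
Iteration 3: 20 > -2 holds -> n = 20 - 4 = 16, s = 72 + 16 = 88.
Iteration 4: 16 > -2 holds -> n = 16 - 4 = 12, s = 88 + 12 = 100.
Iteration 5: 12 > -2 holds -> n = 12 - 4 = 8, s = 100 + 8 = 108.
Iteration 6: 8 > -2 holds -> n = 8 - 4 = 4, s = 108 + 4 = 112.
Iteration 7: 4 > -2 holds -> n = 4 - 4 = 0, s = 112 + 0 = 112.
Iteration 8: 0 > -2 holds -> n = 0 - 4 = -4, s = 112 + -4 = 108.
Iteration 9: -4 > -2 fails; recursion stops.
s values: 28, 52, 72, 88, 100, 108, 112, 112, 108; the maximum is 112.

112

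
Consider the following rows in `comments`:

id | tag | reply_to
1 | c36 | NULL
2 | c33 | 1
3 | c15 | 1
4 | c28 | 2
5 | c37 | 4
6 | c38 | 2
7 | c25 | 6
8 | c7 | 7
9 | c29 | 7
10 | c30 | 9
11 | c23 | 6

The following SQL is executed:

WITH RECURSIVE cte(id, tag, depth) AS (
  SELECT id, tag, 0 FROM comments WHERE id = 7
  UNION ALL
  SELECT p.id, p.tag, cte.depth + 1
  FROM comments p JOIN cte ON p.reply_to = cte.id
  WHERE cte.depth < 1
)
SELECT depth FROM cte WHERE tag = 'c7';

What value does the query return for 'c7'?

1

Base: id=7 (c25) at depth 0.
Iteration 1: rows with reply_to in {7} -> c7 (id 8, depth 1), c29 (id 9, depth 1).
Iteration 2: depth < 1 fails for all current rows; recursion stops.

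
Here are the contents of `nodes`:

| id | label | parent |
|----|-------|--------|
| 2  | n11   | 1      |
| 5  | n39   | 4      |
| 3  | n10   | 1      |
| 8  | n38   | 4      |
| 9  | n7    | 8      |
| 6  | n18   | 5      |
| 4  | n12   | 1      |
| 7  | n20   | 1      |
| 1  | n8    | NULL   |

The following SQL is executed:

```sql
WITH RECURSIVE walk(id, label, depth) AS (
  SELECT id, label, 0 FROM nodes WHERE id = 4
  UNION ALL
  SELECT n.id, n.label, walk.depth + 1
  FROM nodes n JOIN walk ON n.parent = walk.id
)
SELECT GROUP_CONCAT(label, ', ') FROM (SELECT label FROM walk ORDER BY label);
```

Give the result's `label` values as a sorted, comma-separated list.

n12, n18, n38, n39, n7

Base: id=4 (n12) at depth 0.
Iteration 1: rows with parent in {4} -> n39 (id 5, depth 1), n38 (id 8, depth 1).
Iteration 2: rows with parent in {5,8} -> n18 (id 6, depth 2), n7 (id 9, depth 2).
Iteration 3: no rows with parent in {6,9}; recursion stops.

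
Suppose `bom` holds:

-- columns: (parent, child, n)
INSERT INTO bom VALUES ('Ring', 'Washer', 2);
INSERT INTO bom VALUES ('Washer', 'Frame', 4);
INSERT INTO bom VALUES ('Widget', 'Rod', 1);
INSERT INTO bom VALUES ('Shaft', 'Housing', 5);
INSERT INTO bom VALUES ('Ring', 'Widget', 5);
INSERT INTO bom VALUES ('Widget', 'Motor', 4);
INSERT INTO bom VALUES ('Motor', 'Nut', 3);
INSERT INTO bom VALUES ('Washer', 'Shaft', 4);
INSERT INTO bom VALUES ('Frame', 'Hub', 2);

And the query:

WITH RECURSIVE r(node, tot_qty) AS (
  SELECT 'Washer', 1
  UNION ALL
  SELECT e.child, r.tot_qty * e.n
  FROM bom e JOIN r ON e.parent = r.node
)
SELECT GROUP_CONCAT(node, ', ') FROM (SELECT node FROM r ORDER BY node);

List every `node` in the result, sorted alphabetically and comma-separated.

Base: (Washer, tot_qty=1).
Iteration 1: components of {Washer} -> Frame = 1*4 = 4, Shaft = 1*4 = 4.
Iteration 2: components of {Frame,Shaft} -> Housing = 4*5 = 20, Hub = 4*2 = 8.
Iteration 3: no further components; recursion stops.

Frame, Housing, Hub, Shaft, Washer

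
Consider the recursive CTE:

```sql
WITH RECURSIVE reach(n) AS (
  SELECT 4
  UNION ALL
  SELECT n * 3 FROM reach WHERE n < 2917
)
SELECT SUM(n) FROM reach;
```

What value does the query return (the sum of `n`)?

13120

Base: n=4.
Iteration 1: 4 < 2917 holds -> n = 4 * 3 = 12.
Iteration 2: 12 < 2917 holds -> n = 12 * 3 = 36.
Iteration 3: 36 < 2917 holds -> n = 36 * 3 = 108.
Iteration 4: 108 < 2917 holds -> n = 108 * 3 = 324.
Iteration 5: 324 < 2917 holds -> n = 324 * 3 = 972.
Iteration 6: 972 < 2917 holds -> n = 972 * 3 = 2916.
Iteration 7: 2916 < 2917 holds -> n = 2916 * 3 = 8748.
Iteration 8: 8748 < 2917 fails; recursion stops.
SUM(n) = 4 + 12 + 36 + 108 + 324 + 972 + 2916 + 8748 = 13120.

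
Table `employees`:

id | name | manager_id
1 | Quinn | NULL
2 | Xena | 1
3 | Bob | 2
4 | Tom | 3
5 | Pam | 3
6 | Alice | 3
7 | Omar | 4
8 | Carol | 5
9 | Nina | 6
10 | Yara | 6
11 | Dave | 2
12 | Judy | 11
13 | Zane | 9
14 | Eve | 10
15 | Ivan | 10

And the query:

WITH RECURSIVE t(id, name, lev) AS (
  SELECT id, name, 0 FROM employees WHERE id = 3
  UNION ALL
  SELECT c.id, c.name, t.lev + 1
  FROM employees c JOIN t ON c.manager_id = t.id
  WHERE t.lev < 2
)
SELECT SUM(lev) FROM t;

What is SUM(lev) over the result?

11

Base: id=3 (Bob) at lev 0.
Iteration 1: rows with manager_id in {3} -> Tom (id 4, lev 1), Pam (id 5, lev 1), Alice (id 6, lev 1).
Iteration 2: rows with manager_id in {4,5,6} -> Omar (id 7, lev 2), Carol (id 8, lev 2), Nina (id 9, lev 2), Yara (id 10, lev 2).
Iteration 3: lev < 2 fails for all current rows; recursion stops.
SUM(lev) = 0 + 1 + 1 + 1 + 2 + 2 + 2 + 2 = 11.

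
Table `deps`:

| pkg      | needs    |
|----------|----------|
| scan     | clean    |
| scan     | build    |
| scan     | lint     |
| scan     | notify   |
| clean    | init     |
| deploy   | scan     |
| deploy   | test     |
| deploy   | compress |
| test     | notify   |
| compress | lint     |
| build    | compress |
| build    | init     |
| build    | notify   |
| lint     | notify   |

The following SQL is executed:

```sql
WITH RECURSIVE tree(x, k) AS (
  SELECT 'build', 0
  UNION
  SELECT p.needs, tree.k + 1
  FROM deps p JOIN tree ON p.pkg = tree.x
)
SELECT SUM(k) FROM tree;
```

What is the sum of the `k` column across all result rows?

8

Base: (build, k=0).
Iteration 1: edges from {build} -> (compress, k=1), (init, k=1), (notify, k=1).
Iteration 2: edges from {compress,init,notify} -> (lint, k=2).
Iteration 3: edges from {lint} -> (notify, k=3).
Iteration 4: no outgoing edges from {notify}; recursion stops.
SUM(k) = 0 + 1 + 1 + 1 + 2 + 3 = 8.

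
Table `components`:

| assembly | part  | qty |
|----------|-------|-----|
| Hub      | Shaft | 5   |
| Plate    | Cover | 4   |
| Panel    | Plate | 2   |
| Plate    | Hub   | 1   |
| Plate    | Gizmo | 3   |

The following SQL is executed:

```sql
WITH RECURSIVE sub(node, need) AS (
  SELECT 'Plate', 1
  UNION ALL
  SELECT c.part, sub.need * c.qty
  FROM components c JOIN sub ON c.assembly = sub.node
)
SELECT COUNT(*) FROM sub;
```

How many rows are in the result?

Base: (Plate, need=1).
Iteration 1: components of {Plate} -> Cover = 1*4 = 4, Gizmo = 1*3 = 3, Hub = 1*1 = 1.
Iteration 2: components of {Cover,Gizmo,Hub} -> Shaft = 1*5 = 5.
Iteration 3: no further components; recursion stops.
Total rows emitted: 5.

5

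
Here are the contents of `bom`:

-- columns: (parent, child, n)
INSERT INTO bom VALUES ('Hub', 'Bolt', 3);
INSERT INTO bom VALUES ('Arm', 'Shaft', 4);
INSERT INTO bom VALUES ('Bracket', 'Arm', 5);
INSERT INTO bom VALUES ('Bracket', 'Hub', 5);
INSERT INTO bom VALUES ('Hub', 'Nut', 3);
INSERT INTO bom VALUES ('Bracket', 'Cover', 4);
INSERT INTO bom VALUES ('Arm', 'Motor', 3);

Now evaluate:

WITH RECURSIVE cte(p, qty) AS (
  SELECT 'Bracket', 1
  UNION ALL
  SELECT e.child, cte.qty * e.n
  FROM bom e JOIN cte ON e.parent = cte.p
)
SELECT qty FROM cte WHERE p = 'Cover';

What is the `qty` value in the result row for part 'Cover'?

Base: (Bracket, qty=1).
Iteration 1: components of {Bracket} -> Arm = 1*5 = 5, Cover = 1*4 = 4, Hub = 1*5 = 5.
Iteration 2: components of {Arm,Cover,Hub} -> Bolt = 5*3 = 15, Motor = 5*3 = 15, Nut = 5*3 = 15, Shaft = 5*4 = 20.
Iteration 3: no further components; recursion stops.

4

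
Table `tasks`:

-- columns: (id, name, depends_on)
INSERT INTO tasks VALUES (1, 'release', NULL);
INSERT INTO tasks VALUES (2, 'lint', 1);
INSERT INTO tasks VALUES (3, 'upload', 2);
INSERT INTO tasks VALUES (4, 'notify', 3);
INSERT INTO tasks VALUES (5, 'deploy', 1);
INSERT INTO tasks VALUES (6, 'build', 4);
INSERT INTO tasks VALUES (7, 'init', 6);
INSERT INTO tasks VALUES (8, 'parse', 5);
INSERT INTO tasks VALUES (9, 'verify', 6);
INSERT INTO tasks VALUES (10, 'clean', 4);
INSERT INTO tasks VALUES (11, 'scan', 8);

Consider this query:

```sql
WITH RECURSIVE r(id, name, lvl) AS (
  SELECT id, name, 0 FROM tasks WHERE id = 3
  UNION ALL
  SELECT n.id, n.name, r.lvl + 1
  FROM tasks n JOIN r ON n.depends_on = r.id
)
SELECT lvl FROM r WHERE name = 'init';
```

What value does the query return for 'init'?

Base: id=3 (upload) at lvl 0.
Iteration 1: rows with depends_on in {3} -> notify (id 4, lvl 1).
Iteration 2: rows with depends_on in {4} -> build (id 6, lvl 2), clean (id 10, lvl 2).
Iteration 3: rows with depends_on in {6,10} -> init (id 7, lvl 3), verify (id 9, lvl 3).
Iteration 4: no rows with depends_on in {7,9}; recursion stops.

3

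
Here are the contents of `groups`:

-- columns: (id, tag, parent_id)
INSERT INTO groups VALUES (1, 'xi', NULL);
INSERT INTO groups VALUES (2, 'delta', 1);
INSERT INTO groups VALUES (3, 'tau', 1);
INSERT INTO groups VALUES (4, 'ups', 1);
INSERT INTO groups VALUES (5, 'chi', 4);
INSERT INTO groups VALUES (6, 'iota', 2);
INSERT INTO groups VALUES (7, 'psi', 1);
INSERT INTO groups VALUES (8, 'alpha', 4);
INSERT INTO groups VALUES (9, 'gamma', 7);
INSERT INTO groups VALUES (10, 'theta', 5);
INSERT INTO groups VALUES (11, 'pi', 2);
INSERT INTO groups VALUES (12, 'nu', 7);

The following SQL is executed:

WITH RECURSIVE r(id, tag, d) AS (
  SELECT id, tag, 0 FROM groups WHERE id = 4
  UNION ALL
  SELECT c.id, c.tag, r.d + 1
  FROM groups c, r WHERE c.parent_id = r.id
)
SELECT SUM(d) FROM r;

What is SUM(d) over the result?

Base: id=4 (ups) at d 0.
Iteration 1: rows with parent_id in {4} -> chi (id 5, d 1), alpha (id 8, d 1).
Iteration 2: rows with parent_id in {5,8} -> theta (id 10, d 2).
Iteration 3: no rows with parent_id in {10}; recursion stops.
SUM(d) = 0 + 1 + 1 + 2 = 4.

4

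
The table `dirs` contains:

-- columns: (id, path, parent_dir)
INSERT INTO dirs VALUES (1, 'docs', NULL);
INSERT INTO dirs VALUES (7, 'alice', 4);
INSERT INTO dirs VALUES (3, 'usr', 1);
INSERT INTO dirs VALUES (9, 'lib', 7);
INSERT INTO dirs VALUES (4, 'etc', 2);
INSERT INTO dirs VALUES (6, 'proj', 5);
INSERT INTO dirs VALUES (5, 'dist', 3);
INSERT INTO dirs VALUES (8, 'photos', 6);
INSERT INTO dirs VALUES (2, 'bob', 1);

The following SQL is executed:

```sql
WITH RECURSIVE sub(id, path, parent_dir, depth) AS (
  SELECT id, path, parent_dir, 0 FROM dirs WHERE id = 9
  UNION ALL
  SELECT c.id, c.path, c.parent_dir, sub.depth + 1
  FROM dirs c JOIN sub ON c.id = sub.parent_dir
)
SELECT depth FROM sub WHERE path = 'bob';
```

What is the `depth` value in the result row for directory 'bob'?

Base: id=9 (lib), parent_dir=7, depth 0.
Iteration 1: join on id=7 -> alice (id 7, parent_dir=4, depth 1).
Iteration 2: join on id=4 -> etc (id 4, parent_dir=2, depth 2).
Iteration 3: join on id=2 -> bob (id 2, parent_dir=1, depth 3).
Iteration 4: join on id=1 -> docs (id 1, parent_dir=NULL, depth 4).
Iteration 5: parent_dir is NULL; no match; recursion stops.

3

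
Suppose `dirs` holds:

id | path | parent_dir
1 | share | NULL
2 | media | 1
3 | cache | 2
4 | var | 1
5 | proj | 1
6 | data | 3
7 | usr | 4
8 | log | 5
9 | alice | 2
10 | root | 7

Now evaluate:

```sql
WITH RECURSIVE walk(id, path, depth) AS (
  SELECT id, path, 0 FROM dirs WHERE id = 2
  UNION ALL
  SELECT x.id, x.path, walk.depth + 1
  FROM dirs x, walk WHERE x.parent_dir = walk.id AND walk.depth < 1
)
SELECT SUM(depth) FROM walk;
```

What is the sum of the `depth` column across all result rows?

Base: id=2 (media) at depth 0.
Iteration 1: rows with parent_dir in {2} -> cache (id 3, depth 1), alice (id 9, depth 1).
Iteration 2: depth < 1 fails for all current rows; recursion stops.
SUM(depth) = 0 + 1 + 1 = 2.

2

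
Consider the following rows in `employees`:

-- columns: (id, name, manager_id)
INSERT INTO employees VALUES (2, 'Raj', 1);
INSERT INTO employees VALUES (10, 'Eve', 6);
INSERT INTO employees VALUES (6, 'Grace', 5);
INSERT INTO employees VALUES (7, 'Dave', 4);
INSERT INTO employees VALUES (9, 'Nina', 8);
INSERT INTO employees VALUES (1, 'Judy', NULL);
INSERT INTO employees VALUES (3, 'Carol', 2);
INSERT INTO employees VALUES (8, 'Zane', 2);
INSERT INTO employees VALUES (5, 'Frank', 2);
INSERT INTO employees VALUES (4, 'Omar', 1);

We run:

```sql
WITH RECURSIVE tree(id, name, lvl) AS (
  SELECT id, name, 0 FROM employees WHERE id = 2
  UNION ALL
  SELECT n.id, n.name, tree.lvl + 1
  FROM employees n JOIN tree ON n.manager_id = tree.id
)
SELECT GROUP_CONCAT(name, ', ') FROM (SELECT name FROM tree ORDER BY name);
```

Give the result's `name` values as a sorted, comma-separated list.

Base: id=2 (Raj) at lvl 0.
Iteration 1: rows with manager_id in {2} -> Carol (id 3, lvl 1), Frank (id 5, lvl 1), Zane (id 8, lvl 1).
Iteration 2: rows with manager_id in {3,5,8} -> Grace (id 6, lvl 2), Nina (id 9, lvl 2).
Iteration 3: rows with manager_id in {6,9} -> Eve (id 10, lvl 3).
Iteration 4: no rows with manager_id in {10}; recursion stops.

Carol, Eve, Frank, Grace, Nina, Raj, Zane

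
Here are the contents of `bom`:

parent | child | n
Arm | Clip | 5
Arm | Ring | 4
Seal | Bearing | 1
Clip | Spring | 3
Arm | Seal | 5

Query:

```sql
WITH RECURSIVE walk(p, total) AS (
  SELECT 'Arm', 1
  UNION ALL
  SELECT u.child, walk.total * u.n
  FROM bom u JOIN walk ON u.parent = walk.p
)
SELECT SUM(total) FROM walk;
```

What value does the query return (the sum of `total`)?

Base: (Arm, total=1).
Iteration 1: components of {Arm} -> Clip = 1*5 = 5, Ring = 1*4 = 4, Seal = 1*5 = 5.
Iteration 2: components of {Clip,Ring,Seal} -> Bearing = 5*1 = 5, Spring = 5*3 = 15.
Iteration 3: no further components; recursion stops.
SUM(total) = 1 + 4 + 5 + 5 + 15 + 5 = 35.

35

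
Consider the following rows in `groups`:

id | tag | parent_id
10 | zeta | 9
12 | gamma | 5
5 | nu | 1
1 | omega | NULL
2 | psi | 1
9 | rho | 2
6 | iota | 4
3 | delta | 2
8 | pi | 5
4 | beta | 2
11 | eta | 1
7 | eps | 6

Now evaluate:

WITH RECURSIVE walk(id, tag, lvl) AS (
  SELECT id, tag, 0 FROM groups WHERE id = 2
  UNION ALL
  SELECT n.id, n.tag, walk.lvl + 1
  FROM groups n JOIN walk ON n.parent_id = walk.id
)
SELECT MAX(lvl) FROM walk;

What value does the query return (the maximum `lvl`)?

3

Base: id=2 (psi) at lvl 0.
Iteration 1: rows with parent_id in {2} -> delta (id 3, lvl 1), beta (id 4, lvl 1), rho (id 9, lvl 1).
Iteration 2: rows with parent_id in {3,4,9} -> iota (id 6, lvl 2), zeta (id 10, lvl 2).
Iteration 3: rows with parent_id in {6,10} -> eps (id 7, lvl 3).
Iteration 4: no rows with parent_id in {7}; recursion stops.
lvl values: 0, 1, 1, 1, 2, 2, 3; the maximum is 3.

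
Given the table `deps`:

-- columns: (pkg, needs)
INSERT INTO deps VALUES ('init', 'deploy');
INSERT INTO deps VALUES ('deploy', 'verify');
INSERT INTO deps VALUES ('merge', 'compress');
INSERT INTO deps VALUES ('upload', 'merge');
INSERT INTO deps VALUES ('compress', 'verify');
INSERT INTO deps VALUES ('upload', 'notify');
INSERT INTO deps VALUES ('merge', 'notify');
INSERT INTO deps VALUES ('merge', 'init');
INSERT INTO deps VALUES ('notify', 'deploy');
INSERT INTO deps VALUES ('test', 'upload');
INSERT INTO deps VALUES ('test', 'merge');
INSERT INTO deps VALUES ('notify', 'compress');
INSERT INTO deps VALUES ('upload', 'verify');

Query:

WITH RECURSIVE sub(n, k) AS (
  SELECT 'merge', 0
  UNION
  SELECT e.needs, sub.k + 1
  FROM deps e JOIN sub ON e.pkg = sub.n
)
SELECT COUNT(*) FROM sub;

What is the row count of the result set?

8

Base: (merge, k=0).
Iteration 1: edges from {merge} -> (compress, k=1), (init, k=1), (notify, k=1).
Iteration 2: edges from {compress,init,notify} -> (compress, k=2), (deploy, k=2), (verify, k=2). [UNION drops 1 duplicate row(s)]
Iteration 3: edges from {compress,deploy,verify} -> (verify, k=3). [UNION drops 1 duplicate row(s)]
Iteration 4: no outgoing edges from {verify}; recursion stops.
Total rows emitted: 8.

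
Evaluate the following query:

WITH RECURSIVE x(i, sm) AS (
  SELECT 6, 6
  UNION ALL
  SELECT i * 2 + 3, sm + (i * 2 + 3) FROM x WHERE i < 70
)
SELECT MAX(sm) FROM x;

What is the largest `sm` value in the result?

264

Base: i=6, sm=6.
Iteration 1: 6 < 70 holds -> i = 6 * 2 + 3 = 15, sm = 6 + 15 = 21.
Iteration 2: 15 < 70 holds -> i = 15 * 2 + 3 = 33, sm = 21 + 33 = 54.
Iteration 3: 33 < 70 holds -> i = 33 * 2 + 3 = 69, sm = 54 + 69 = 123.
Iteration 4: 69 < 70 holds -> i = 69 * 2 + 3 = 141, sm = 123 + 141 = 264.
Iteration 5: 141 < 70 fails; recursion stops.
sm values: 6, 21, 54, 123, 264; the maximum is 264.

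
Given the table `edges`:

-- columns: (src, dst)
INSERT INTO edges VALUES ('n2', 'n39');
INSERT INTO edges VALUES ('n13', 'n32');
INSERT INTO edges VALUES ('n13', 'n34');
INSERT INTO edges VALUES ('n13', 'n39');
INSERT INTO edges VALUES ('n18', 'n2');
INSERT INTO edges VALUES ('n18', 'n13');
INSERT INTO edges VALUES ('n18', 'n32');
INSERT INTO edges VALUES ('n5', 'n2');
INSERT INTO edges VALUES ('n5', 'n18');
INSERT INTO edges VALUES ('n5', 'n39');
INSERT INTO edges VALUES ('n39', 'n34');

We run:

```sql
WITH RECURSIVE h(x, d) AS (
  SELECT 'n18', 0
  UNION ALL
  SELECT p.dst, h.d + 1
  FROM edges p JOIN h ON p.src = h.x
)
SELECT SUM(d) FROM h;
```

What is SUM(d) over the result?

17

Base: (n18, d=0).
Iteration 1: edges from {n18} -> (n13, d=1), (n2, d=1), (n32, d=1).
Iteration 2: edges from {n13,n2,n32} -> (n32, d=2), (n34, d=2), (n39, d=2) x2. [UNION ALL keeps all 4 new rows, including repeats]
Iteration 3: edges from {n32,n34,n39} -> (n34, d=3) x2. [UNION ALL keeps all 2 new rows, including repeats]
Iteration 4: no outgoing edges from {n34}; recursion stops.
SUM(d) = 0 + 1 + 1 + 1 + 2 + 2 + 2 + 2 + 3 + 3 = 17.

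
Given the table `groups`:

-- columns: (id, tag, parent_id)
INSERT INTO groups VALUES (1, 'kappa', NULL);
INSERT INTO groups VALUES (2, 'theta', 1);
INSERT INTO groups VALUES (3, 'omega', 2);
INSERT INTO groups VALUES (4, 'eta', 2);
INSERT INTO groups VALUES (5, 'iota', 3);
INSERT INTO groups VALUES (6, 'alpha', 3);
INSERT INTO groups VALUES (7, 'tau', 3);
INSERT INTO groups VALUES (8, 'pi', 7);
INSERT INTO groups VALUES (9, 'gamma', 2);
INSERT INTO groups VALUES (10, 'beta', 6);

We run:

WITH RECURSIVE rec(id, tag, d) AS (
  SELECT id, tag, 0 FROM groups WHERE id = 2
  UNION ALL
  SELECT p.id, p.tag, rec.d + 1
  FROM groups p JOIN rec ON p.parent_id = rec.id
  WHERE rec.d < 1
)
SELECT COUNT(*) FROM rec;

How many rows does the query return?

4

Base: id=2 (theta) at d 0.
Iteration 1: rows with parent_id in {2} -> omega (id 3, d 1), eta (id 4, d 1), gamma (id 9, d 1).
Iteration 2: d < 1 fails for all current rows; recursion stops.
Total rows emitted: 4.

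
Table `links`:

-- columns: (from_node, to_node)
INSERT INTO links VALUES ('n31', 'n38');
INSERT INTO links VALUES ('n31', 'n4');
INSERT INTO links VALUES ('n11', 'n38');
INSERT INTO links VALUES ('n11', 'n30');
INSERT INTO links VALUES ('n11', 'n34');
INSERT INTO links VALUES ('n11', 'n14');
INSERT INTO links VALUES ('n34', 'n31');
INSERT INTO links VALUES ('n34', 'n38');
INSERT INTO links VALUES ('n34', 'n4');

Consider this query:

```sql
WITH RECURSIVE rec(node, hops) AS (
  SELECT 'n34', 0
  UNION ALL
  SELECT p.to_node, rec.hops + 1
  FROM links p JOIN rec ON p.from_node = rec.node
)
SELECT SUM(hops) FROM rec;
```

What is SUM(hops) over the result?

7

Base: (n34, hops=0).
Iteration 1: edges from {n34} -> (n31, hops=1), (n38, hops=1), (n4, hops=1).
Iteration 2: edges from {n31,n38,n4} -> (n38, hops=2), (n4, hops=2).
Iteration 3: no outgoing edges from {n38,n4}; recursion stops.
SUM(hops) = 0 + 1 + 1 + 1 + 2 + 2 = 7.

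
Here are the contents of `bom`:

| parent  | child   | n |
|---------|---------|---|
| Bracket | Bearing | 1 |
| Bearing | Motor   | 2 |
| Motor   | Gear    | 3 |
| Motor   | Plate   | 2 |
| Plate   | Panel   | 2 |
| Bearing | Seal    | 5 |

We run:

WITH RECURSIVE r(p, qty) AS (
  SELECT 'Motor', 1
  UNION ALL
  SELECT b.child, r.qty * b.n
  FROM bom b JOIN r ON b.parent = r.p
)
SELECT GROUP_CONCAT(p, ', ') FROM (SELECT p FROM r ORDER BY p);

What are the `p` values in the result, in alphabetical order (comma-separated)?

Gear, Motor, Panel, Plate

Base: (Motor, qty=1).
Iteration 1: components of {Motor} -> Gear = 1*3 = 3, Plate = 1*2 = 2.
Iteration 2: components of {Gear,Plate} -> Panel = 2*2 = 4.
Iteration 3: no further components; recursion stops.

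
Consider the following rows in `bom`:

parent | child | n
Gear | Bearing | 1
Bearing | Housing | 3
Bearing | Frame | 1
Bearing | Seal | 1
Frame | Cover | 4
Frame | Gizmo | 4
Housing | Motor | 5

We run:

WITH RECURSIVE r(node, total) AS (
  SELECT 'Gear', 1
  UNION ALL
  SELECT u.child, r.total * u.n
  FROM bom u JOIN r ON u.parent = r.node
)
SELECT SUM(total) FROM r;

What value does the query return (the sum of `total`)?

30

Base: (Gear, total=1).
Iteration 1: components of {Gear} -> Bearing = 1*1 = 1.
Iteration 2: components of {Bearing} -> Frame = 1*1 = 1, Housing = 1*3 = 3, Seal = 1*1 = 1.
Iteration 3: components of {Frame,Housing,Seal} -> Cover = 1*4 = 4, Gizmo = 1*4 = 4, Motor = 3*5 = 15.
Iteration 4: no further components; recursion stops.
SUM(total) = 1 + 1 + 3 + 1 + 1 + 15 + 4 + 4 = 30.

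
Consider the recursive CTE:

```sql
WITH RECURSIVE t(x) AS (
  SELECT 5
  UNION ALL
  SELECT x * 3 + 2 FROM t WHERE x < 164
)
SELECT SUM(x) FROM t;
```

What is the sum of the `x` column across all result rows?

721

Base: x=5.
Iteration 1: 5 < 164 holds -> x = 5 * 3 + 2 = 17.
Iteration 2: 17 < 164 holds -> x = 17 * 3 + 2 = 53.
Iteration 3: 53 < 164 holds -> x = 53 * 3 + 2 = 161.
Iteration 4: 161 < 164 holds -> x = 161 * 3 + 2 = 485.
Iteration 5: 485 < 164 fails; recursion stops.
SUM(x) = 5 + 17 + 53 + 161 + 485 = 721.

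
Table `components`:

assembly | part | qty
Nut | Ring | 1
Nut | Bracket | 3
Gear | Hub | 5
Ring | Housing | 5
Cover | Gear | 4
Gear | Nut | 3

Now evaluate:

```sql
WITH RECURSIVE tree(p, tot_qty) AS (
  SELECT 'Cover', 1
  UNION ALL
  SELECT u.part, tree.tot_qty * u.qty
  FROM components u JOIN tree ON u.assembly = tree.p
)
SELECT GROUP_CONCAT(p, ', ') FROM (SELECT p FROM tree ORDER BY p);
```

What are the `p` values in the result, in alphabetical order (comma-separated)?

Base: (Cover, tot_qty=1).
Iteration 1: components of {Cover} -> Gear = 1*4 = 4.
Iteration 2: components of {Gear} -> Hub = 4*5 = 20, Nut = 4*3 = 12.
Iteration 3: components of {Hub,Nut} -> Bracket = 12*3 = 36, Ring = 12*1 = 12.
Iteration 4: components of {Bracket,Ring} -> Housing = 12*5 = 60.
Iteration 5: no further components; recursion stops.

Bracket, Cover, Gear, Housing, Hub, Nut, Ring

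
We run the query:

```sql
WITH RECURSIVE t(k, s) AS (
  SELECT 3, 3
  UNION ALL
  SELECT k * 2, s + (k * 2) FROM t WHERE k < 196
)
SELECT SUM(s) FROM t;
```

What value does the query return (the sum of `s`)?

1506

Base: k=3, s=3.
Iteration 1: 3 < 196 holds -> k = 3 * 2 = 6, s = 3 + 6 = 9.
Iteration 2: 6 < 196 holds -> k = 6 * 2 = 12, s = 9 + 12 = 21.
Iteration 3: 12 < 196 holds -> k = 12 * 2 = 24, s = 21 + 24 = 45.
Iteration 4: 24 < 196 holds -> k = 24 * 2 = 48, s = 45 + 48 = 93.
Iteration 5: 48 < 196 holds -> k = 48 * 2 = 96, s = 93 + 96 = 189.
Iteration 6: 96 < 196 holds -> k = 96 * 2 = 192, s = 189 + 192 = 381.
Iteration 7: 192 < 196 holds -> k = 192 * 2 = 384, s = 381 + 384 = 765.
Iteration 8: 384 < 196 fails; recursion stops.
SUM(s) = 3 + 9 + 21 + 45 + 93 + 189 + 381 + 765 = 1506.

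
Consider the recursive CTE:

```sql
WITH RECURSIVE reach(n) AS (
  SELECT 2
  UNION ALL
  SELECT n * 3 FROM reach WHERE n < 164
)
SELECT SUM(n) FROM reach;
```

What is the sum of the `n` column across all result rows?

Base: n=2.
Iteration 1: 2 < 164 holds -> n = 2 * 3 = 6.
Iteration 2: 6 < 164 holds -> n = 6 * 3 = 18.
Iteration 3: 18 < 164 holds -> n = 18 * 3 = 54.
Iteration 4: 54 < 164 holds -> n = 54 * 3 = 162.
Iteration 5: 162 < 164 holds -> n = 162 * 3 = 486.
Iteration 6: 486 < 164 fails; recursion stops.
SUM(n) = 2 + 6 + 18 + 54 + 162 + 486 = 728.

728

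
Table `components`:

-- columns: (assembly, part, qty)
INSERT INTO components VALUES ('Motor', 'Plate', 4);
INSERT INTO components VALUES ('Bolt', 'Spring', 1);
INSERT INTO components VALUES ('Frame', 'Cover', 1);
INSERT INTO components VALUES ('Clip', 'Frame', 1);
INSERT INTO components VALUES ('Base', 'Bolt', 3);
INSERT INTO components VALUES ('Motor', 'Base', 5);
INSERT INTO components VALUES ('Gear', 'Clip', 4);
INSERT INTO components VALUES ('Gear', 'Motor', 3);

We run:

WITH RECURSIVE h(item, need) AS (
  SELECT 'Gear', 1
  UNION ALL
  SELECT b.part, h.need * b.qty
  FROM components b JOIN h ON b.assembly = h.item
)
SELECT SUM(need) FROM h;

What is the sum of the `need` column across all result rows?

133

Base: (Gear, need=1).
Iteration 1: components of {Gear} -> Clip = 1*4 = 4, Motor = 1*3 = 3.
Iteration 2: components of {Clip,Motor} -> Base = 3*5 = 15, Frame = 4*1 = 4, Plate = 3*4 = 12.
Iteration 3: components of {Base,Frame,Plate} -> Bolt = 15*3 = 45, Cover = 4*1 = 4.
Iteration 4: components of {Bolt,Cover} -> Spring = 45*1 = 45.
Iteration 5: no further components; recursion stops.
SUM(need) = 1 + 3 + 4 + 12 + 15 + 4 + 45 + 4 + 45 = 133.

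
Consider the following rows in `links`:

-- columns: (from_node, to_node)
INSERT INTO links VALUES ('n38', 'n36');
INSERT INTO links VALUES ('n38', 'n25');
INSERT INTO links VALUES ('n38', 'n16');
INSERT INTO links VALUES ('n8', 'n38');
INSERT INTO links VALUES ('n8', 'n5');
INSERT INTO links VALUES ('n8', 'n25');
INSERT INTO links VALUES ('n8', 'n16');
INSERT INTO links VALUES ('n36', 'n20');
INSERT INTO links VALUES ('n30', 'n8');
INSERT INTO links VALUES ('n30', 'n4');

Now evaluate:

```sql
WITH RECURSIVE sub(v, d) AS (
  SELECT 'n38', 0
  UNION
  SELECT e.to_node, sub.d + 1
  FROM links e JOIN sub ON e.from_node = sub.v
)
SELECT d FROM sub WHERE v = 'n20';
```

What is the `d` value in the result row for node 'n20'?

2

Base: (n38, d=0).
Iteration 1: edges from {n38} -> (n16, d=1), (n25, d=1), (n36, d=1).
Iteration 2: edges from {n16,n25,n36} -> (n20, d=2).
Iteration 3: no outgoing edges from {n20}; recursion stops.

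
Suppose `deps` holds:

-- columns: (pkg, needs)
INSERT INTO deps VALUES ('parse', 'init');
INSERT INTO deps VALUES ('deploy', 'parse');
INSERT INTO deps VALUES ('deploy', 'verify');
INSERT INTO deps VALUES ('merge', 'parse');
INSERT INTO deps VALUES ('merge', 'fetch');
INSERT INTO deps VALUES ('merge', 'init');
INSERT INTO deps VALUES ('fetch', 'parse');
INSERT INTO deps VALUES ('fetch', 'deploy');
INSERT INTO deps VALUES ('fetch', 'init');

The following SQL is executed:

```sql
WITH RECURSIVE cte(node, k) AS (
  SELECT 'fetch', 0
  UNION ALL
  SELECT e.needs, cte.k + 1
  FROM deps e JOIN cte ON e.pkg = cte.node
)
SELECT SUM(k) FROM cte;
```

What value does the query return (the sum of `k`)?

12

Base: (fetch, k=0).
Iteration 1: edges from {fetch} -> (deploy, k=1), (init, k=1), (parse, k=1).
Iteration 2: edges from {deploy,init,parse} -> (init, k=2), (parse, k=2), (verify, k=2).
Iteration 3: edges from {init,parse,verify} -> (init, k=3).
Iteration 4: no outgoing edges from {init}; recursion stops.
SUM(k) = 0 + 1 + 1 + 1 + 2 + 2 + 2 + 3 = 12.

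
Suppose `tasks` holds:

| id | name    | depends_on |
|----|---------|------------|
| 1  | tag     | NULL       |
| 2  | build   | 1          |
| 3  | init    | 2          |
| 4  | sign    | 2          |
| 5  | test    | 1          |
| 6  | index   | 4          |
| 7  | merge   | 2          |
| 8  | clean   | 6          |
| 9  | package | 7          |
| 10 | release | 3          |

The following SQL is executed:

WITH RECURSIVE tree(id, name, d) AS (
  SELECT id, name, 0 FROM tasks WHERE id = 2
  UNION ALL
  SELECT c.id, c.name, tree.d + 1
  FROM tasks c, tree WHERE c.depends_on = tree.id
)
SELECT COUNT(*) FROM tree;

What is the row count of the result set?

8

Base: id=2 (build) at d 0.
Iteration 1: rows with depends_on in {2} -> init (id 3, d 1), sign (id 4, d 1), merge (id 7, d 1).
Iteration 2: rows with depends_on in {3,4,7} -> index (id 6, d 2), package (id 9, d 2), release (id 10, d 2).
Iteration 3: rows with depends_on in {6,9,10} -> clean (id 8, d 3).
Iteration 4: no rows with depends_on in {8}; recursion stops.
Total rows emitted: 8.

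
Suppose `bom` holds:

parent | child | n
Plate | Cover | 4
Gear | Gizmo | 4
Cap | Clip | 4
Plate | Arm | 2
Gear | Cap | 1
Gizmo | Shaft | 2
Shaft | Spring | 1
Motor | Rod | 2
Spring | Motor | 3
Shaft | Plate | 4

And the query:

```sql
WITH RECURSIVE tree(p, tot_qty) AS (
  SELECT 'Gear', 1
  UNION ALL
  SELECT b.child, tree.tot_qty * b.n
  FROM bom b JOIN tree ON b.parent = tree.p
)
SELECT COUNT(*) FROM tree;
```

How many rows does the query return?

11

Base: (Gear, tot_qty=1).
Iteration 1: components of {Gear} -> Cap = 1*1 = 1, Gizmo = 1*4 = 4.
Iteration 2: components of {Cap,Gizmo} -> Clip = 1*4 = 4, Shaft = 4*2 = 8.
Iteration 3: components of {Clip,Shaft} -> Plate = 8*4 = 32, Spring = 8*1 = 8.
Iteration 4: components of {Plate,Spring} -> Arm = 32*2 = 64, Cover = 32*4 = 128, Motor = 8*3 = 24.
Iteration 5: components of {Arm,Cover,Motor} -> Rod = 24*2 = 48.
Iteration 6: no further components; recursion stops.
Total rows emitted: 11.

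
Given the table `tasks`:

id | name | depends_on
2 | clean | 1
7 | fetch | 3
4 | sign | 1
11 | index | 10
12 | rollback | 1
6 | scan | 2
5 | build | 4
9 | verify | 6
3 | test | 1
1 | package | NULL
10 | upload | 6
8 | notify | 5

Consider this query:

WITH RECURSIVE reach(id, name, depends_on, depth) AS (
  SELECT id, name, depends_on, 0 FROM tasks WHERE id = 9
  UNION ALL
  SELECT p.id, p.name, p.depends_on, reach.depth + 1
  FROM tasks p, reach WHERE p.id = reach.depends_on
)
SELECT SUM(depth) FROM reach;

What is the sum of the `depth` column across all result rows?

6

Base: id=9 (verify), depends_on=6, depth 0.
Iteration 1: join on id=6 -> scan (id 6, depends_on=2, depth 1).
Iteration 2: join on id=2 -> clean (id 2, depends_on=1, depth 2).
Iteration 3: join on id=1 -> package (id 1, depends_on=NULL, depth 3).
Iteration 4: depends_on is NULL; no match; recursion stops.
SUM(depth) = 0 + 1 + 2 + 3 = 6.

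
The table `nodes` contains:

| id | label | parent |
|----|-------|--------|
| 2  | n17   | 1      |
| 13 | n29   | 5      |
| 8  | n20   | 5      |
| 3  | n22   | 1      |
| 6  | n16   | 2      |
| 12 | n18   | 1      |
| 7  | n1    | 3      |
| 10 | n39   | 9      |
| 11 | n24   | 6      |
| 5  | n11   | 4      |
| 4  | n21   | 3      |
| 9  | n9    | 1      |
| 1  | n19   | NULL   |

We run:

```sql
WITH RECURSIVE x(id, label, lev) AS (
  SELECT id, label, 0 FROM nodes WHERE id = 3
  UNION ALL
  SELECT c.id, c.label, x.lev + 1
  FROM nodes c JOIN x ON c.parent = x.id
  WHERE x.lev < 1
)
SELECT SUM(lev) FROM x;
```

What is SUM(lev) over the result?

2

Base: id=3 (n22) at lev 0.
Iteration 1: rows with parent in {3} -> n21 (id 4, lev 1), n1 (id 7, lev 1).
Iteration 2: lev < 1 fails for all current rows; recursion stops.
SUM(lev) = 0 + 1 + 1 = 2.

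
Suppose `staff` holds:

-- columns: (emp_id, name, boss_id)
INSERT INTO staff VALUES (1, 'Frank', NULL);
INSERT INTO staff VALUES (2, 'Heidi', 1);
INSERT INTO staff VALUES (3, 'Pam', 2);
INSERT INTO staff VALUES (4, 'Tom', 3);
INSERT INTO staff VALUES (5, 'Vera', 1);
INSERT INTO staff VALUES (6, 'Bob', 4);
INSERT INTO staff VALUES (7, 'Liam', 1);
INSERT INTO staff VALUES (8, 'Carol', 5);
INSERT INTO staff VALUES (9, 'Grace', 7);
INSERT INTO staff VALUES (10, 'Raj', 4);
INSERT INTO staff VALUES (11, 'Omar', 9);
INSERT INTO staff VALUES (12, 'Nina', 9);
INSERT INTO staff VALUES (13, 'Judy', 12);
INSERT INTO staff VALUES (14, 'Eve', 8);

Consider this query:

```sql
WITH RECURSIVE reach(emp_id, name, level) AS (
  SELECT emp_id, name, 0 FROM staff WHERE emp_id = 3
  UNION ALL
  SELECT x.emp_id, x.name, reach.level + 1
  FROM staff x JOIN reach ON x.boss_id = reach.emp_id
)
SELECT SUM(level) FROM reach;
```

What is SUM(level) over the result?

5

Base: emp_id=3 (Pam) at level 0.
Iteration 1: rows with boss_id in {3} -> Tom (id 4, level 1).
Iteration 2: rows with boss_id in {4} -> Bob (id 6, level 2), Raj (id 10, level 2).
Iteration 3: no rows with boss_id in {6,10}; recursion stops.
SUM(level) = 0 + 1 + 2 + 2 = 5.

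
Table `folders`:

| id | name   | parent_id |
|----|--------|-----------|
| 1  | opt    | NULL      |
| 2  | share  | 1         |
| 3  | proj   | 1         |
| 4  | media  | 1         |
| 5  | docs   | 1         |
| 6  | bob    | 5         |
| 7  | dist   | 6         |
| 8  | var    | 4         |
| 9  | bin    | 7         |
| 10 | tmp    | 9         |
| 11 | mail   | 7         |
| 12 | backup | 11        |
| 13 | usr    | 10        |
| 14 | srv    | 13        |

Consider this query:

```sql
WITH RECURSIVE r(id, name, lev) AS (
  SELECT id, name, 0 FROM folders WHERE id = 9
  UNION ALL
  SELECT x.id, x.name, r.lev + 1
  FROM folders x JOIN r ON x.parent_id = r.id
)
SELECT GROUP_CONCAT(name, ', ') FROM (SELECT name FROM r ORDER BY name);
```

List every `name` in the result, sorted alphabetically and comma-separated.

Base: id=9 (bin) at lev 0.
Iteration 1: rows with parent_id in {9} -> tmp (id 10, lev 1).
Iteration 2: rows with parent_id in {10} -> usr (id 13, lev 2).
Iteration 3: rows with parent_id in {13} -> srv (id 14, lev 3).
Iteration 4: no rows with parent_id in {14}; recursion stops.

bin, srv, tmp, usr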